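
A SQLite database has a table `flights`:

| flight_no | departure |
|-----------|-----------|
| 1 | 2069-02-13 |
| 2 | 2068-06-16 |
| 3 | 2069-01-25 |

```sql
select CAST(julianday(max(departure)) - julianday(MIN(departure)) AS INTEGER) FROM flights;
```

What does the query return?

242

MIN = 2068-06-16, MAX = 2069-02-13.
14 days remain in June 2068 after the 16th (30 − 16).
Full months from July 2068 through January 2069 contribute their day counts.
Then 13 days into February 2069.
Total: 14 + 31 + 31 + 30 + 31 + 30 + 31 + 31 + 13 = 242.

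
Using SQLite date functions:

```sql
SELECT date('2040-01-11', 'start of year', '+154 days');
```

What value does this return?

`start of year` rewinds 2040-01-11 to 2040-01-01.
Applying '+154 days' to 2040-01-01: counting 154 days forward gives 2040-06-03.

2040-06-03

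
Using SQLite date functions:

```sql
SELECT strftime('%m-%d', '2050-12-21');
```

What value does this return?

12-21

`%m-%d` extracts the month-day: 12-21.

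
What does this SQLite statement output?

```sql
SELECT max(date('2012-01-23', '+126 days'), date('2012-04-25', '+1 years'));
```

2013-04-25

date('2012-01-23', '+126 days') → 2012-05-28.
date('2012-04-25', '+1 years') → 2013-04-25.
Later of the two is 2013-04-25.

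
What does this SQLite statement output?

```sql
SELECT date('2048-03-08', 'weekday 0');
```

`weekday 0` advances to the next Sunday; 2048-03-08 is already a Sunday, so it stays at 2048-03-08.

2048-03-08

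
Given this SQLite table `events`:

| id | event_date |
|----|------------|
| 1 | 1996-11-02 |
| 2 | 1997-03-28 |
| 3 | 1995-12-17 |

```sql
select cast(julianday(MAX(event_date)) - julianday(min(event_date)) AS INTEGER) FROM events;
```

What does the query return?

MIN = 1995-12-17, MAX = 1997-03-28.
14 days remain in December 1995 after the 17th (31 − 17).
Full months from January 1996 through February 1997 contribute their day counts.
Then 28 days into March 1997.
Total: 14 + 31 + 29 + 31 + 30 + 31 + 30 + 31 + 31 + 30 + 31 + 30 + 31 + 31 + 28 + 28 = 467.

467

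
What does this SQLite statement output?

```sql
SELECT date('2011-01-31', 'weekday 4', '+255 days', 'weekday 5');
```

`weekday 4` advances to the next Thursday; 2011-01-31 is a Monday, so it moves forward to 2011-02-03.
Applying '+255 days' to 2011-02-03: counting 255 days forward gives 2011-10-16.
`weekday 5` advances to the next Friday; 2011-10-16 is a Sunday, so it moves forward to 2011-10-21.

2011-10-21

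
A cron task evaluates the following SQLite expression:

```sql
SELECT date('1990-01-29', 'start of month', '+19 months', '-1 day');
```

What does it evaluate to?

`start of month` rewinds 1990-01-29 to 1990-01-01.
Adding +19 months to 1990-01-01 gives 1991-08-01.
Going back 1 day from 1991-08-01 reaches 1991-07-31 (last day of July, 31 days).

1991-07-31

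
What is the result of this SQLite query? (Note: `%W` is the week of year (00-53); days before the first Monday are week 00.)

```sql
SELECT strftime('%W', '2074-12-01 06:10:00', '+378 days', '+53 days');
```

First apply '+378 days', '+53 days': 2074-12-01 06:10:00 → 2076-02-05 06:10:00.
2076-02-05 is a Wednesday. SQLite's %W counts Mondays since the year started; the result is 05.

05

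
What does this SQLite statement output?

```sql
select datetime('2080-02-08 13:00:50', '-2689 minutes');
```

2689 minutes = 44h 49m; -2689 minutes from 2080-02-08 13:00:50 is 2080-02-06 16:11:50 (crosses midnight).

2080-02-06 16:11:50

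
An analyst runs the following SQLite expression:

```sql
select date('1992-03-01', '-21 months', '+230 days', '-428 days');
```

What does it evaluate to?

Adding -21 months to 1992-03-01 gives 1990-06-01.
Applying '+230 days' to 1990-06-01: counting 230 days forward gives 1991-01-17.
Applying '-428 days' to 1991-01-17: counting 428 days back gives 1989-11-15.

1989-11-15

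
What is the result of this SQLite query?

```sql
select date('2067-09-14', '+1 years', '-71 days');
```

Adding +1 year to 2067-09-14 gives 2068-09-14.
Applying '-71 days' to 2068-09-14: counting 71 days back gives 2068-07-05.

2068-07-05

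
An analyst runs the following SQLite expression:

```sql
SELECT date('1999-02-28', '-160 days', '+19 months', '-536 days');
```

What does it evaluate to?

1998-11-02

Applying '-160 days' to 1999-02-28: counting 160 days back gives 1998-09-21.
Adding +19 months to 1998-09-21 gives 2000-04-21.
Applying '-536 days' to 2000-04-21: counting 536 days back gives 1998-11-02.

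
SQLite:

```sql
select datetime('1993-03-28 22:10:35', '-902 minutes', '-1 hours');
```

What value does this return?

902 minutes = 15h 2m; -902 minutes from 1993-03-28 22:10:35 is 1993-03-28 07:08:35.
-1 hours from 1993-03-28 07:08:35 is 1993-03-28 06:08:35.

1993-03-28 06:08:35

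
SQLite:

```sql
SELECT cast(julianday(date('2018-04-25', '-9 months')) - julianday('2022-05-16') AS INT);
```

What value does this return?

Adding -9 months to 2018-04-25 gives 2017-07-25.
6 days remain in July 2017 after the 25th (31 − 25).
Full months from August 2017 through April 2022 contribute their day counts.
Then 16 days into May 2022.
Total: 6 + 31 + 30 + 31 + 30 + 31 + 31 + 28 + 31 + 30 + 31 + 30 + 31 + 31 + 30 + 31 + 30 + 31 + 31 + 28 + 31 + 30 + 31 + 30 + 31 + 31 + 30 + 31 + 30 + 31 + 31 + 29 + 31 + 30 + 31 + 30 + 31 + 31 + 30 + 31 + 30 + 31 + 31 + 28 + 31 + 30 + 31 + 30 + 31 + 31 + 30 + 31 + 30 + 31 + 31 + 28 + 31 + 30 + 16 = 1756.
The subtraction is earlier − later, so the result is −1756 → -1756.

-1756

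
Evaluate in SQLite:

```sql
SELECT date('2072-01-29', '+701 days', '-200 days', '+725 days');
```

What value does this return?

2075-06-08

Applying '+701 days' to 2072-01-29: counting 701 days forward gives 2073-12-30.
Applying '-200 days' to 2073-12-30: counting 200 days back gives 2073-06-13.
Applying '+725 days' to 2073-06-13: counting 725 days forward gives 2075-06-08.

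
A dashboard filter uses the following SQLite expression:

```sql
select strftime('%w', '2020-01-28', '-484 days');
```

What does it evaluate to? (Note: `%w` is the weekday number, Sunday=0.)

First apply '-484 days': 2020-01-28 → 2018-10-01.
2018-10-01 is a Monday; with Sunday=0 that is 1.

1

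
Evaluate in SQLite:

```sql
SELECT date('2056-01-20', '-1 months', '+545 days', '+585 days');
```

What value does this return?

Adding -1 month to 2056-01-20 gives 2055-12-20.
Applying '+545 days' to 2055-12-20: counting 545 days forward gives 2057-06-17.
Applying '+585 days' to 2057-06-17: counting 585 days forward gives 2059-01-23.

2059-01-23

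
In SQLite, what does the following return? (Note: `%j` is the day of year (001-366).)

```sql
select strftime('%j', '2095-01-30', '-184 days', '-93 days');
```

118

First apply '-184 days', '-93 days': 2095-01-30 → 2094-04-28.
Day-of-year for 2094-04-28: days since 2094-01-01 inclusive = 118, zero-padded to 118.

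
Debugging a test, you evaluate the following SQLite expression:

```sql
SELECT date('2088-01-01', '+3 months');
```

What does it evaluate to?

Adding +3 months to 2088-01-01 gives 2088-04-01.

2088-04-01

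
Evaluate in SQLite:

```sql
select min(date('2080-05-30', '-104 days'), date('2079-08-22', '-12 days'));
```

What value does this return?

date('2080-05-30', '-104 days') → 2080-02-16.
date('2079-08-22', '-12 days') → 2079-08-10.
Earlier of the two is 2079-08-10.

2079-08-10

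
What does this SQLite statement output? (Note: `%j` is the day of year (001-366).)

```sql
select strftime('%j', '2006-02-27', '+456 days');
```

First apply '+456 days': 2006-02-27 → 2007-05-29.
Day-of-year for 2007-05-29: days since 2007-01-01 inclusive = 149, zero-padded to 149.

149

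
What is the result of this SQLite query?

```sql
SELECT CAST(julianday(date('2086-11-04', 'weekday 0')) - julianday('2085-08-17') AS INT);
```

450

`weekday 0` advances to the next Sunday; 2086-11-04 is a Monday, so it moves forward to 2086-11-10.
14 days remain in August 2085 after the 17th (31 − 17).
Full months from September 2085 through October 2086 contribute their day counts.
Then 10 days into November 2086.
Total: 14 + 30 + 31 + 30 + 31 + 31 + 28 + 31 + 30 + 31 + 30 + 31 + 31 + 30 + 31 + 10 = 450.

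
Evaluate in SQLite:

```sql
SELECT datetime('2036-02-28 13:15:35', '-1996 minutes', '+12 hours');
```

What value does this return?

2036-02-27 15:59:35

1996 minutes = 33h 16m; -1996 minutes from 2036-02-28 13:15:35 is 2036-02-27 03:59:35 (crosses midnight).
+12 hours from 2036-02-27 03:59:35 is 2036-02-27 15:59:35.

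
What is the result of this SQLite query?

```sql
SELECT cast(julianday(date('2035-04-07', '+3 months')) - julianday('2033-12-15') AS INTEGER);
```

Adding +3 months to 2035-04-07 gives 2035-07-07.
16 days remain in December 2033 after the 15th (31 − 15).
Full months from January 2034 through June 2035 contribute their day counts.
Then 7 days into July 2035.
Total: 16 + 31 + 28 + 31 + 30 + 31 + 30 + 31 + 31 + 30 + 31 + 30 + 31 + 31 + 28 + 31 + 30 + 31 + 30 + 7 = 569.

569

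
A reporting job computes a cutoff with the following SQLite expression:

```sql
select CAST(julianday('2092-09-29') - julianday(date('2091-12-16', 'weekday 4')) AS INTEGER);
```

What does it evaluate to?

`weekday 4` advances to the next Thursday; 2091-12-16 is a Sunday, so it moves forward to 2091-12-20.
11 days remain in December 2091 after the 20th (31 − 20).
Full months from January 2092 through August 2092 contribute their day counts.
Then 29 days into September 2092.
Total: 11 + 31 + 29 + 31 + 30 + 31 + 30 + 31 + 31 + 29 = 284.

284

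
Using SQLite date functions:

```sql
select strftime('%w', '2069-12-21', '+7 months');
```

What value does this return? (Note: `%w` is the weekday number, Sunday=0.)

First apply '+7 months': 2069-12-21 → 2070-07-21.
2070-07-21 is a Monday; with Sunday=0 that is 1.

1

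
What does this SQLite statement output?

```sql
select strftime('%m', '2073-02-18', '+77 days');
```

First apply '+77 days': 2073-02-18 → 2073-05-06.
`%m` extracts the 2-digit month (01-12): 05.

05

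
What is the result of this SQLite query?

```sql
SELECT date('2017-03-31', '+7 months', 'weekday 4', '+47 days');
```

2017-12-19

Adding +7 months to 2017-03-31 gives 2017-10-31.
`weekday 4` advances to the next Thursday; 2017-10-31 is a Tuesday, so it moves forward to 2017-11-02.
Applying '+47 days' to 2017-11-02: counting 47 days forward gives 2017-12-19.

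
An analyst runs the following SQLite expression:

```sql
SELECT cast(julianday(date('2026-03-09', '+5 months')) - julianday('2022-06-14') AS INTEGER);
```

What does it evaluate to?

Adding +5 months to 2026-03-09 gives 2026-08-09.
16 days remain in June 2022 after the 14th (30 − 14).
Full months from July 2022 through July 2026 contribute their day counts.
Then 9 days into August 2026.
Total: 16 + 31 + 31 + 30 + 31 + 30 + 31 + 31 + 28 + 31 + 30 + 31 + 30 + 31 + 31 + 30 + 31 + 30 + 31 + 31 + 29 + 31 + 30 + 31 + 30 + 31 + 31 + 30 + 31 + 30 + 31 + 31 + 28 + 31 + 30 + 31 + 30 + 31 + 31 + 30 + 31 + 30 + 31 + 31 + 28 + 31 + 30 + 31 + 30 + 31 + 9 = 1517.

1517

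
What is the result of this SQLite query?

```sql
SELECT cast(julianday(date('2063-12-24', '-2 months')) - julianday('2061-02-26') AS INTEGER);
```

Adding -2 months to 2063-12-24 gives 2063-10-24.
2 days remain in February 2061 after the 26th (28 − 26).
Full months from March 2061 through September 2063 contribute their day counts.
Then 24 days into October 2063.
Total: 2 + 31 + 30 + 31 + 30 + 31 + 31 + 30 + 31 + 30 + 31 + 31 + 28 + 31 + 30 + 31 + 30 + 31 + 31 + 30 + 31 + 30 + 31 + 31 + 28 + 31 + 30 + 31 + 30 + 31 + 31 + 30 + 24 = 970.

970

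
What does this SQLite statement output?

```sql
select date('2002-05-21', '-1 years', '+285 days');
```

Adding -1 year to 2002-05-21 gives 2001-05-21.
Applying '+285 days' to 2001-05-21: counting 285 days forward gives 2002-03-02.

2002-03-02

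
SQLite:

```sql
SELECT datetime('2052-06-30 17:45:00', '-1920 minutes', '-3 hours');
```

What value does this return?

1920 minutes = 32h 0m; -1920 minutes from 2052-06-30 17:45:00 is 2052-06-29 09:45:00 (crosses midnight).
-3 hours from 2052-06-29 09:45:00 is 2052-06-29 06:45:00.

2052-06-29 06:45:00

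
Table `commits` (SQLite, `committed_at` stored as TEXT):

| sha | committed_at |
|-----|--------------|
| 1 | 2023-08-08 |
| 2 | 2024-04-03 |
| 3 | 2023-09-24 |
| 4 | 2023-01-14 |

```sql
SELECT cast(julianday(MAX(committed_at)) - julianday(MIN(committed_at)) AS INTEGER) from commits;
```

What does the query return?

MIN = 2023-01-14, MAX = 2024-04-03.
17 days remain in January 2023 after the 14th (31 − 14).
Full months from February 2023 through March 2024 contribute their day counts.
Then 3 days into April 2024.
Total: 17 + 28 + 31 + 30 + 31 + 30 + 31 + 31 + 30 + 31 + 30 + 31 + 31 + 29 + 31 + 3 = 445.

445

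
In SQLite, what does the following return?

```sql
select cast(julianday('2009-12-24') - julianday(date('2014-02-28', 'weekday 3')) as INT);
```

-1532

`weekday 3` advances to the next Wednesday; 2014-02-28 is a Friday, so it moves forward to 2014-03-05.
7 days remain in December 2009 after the 24th (31 − 24).
Full months from January 2010 through February 2014 contribute their day counts.
Then 5 days into March 2014.
Total: 7 + 31 + 28 + 31 + 30 + 31 + 30 + 31 + 31 + 30 + 31 + 30 + 31 + 31 + 28 + 31 + 30 + 31 + 30 + 31 + 31 + 30 + 31 + 30 + 31 + 31 + 29 + 31 + 30 + 31 + 30 + 31 + 31 + 30 + 31 + 30 + 31 + 31 + 28 + 31 + 30 + 31 + 30 + 31 + 31 + 30 + 31 + 30 + 31 + 31 + 28 + 5 = 1532.
The subtraction is earlier − later, so the result is −1532 → -1532.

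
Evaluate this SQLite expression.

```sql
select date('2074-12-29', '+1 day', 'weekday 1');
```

2074-12-31

Advancing 1 more day within December lands on 2074-12-30.
`weekday 1` advances to the next Monday; 2074-12-30 is a Sunday, so it moves forward to 2074-12-31.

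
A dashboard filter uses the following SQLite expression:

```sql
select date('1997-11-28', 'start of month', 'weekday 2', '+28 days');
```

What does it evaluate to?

`start of month` rewinds 1997-11-28 to 1997-11-01.
`weekday 2` advances to the next Tuesday; 1997-11-01 is a Saturday, so it moves forward to 1997-11-04.
November 1997 has 30 days; 26 remain after the 4th, so 27 days reach 1997-12-01.
Advancing 1 more day within December lands on 1997-12-02.

1997-12-02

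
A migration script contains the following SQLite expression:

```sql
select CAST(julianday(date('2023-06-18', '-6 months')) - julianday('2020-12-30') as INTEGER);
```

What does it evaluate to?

718

Adding -6 months to 2023-06-18 gives 2022-12-18.
1 day remains in December 2020 after the 30th (31 − 30).
Full months from January 2021 through November 2022 contribute their day counts.
Then 18 days into December 2022.
Total: 1 + 31 + 28 + 31 + 30 + 31 + 30 + 31 + 31 + 30 + 31 + 30 + 31 + 31 + 28 + 31 + 30 + 31 + 30 + 31 + 31 + 30 + 31 + 30 + 18 = 718.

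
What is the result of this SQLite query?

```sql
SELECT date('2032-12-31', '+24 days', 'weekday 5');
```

2033-01-28

December 2032 has 31 days; 0 remain after the 31st, so 1 days reach 2033-01-01.
Advancing 23 more days within January lands on 2033-01-24.
`weekday 5` advances to the next Friday; 2033-01-24 is a Monday, so it moves forward to 2033-01-28.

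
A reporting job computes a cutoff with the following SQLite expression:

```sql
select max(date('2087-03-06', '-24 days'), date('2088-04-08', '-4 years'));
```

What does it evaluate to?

date('2087-03-06', '-24 days') → 2087-02-10.
date('2088-04-08', '-4 years') → 2084-04-08.
Later of the two is 2087-02-10.

2087-02-10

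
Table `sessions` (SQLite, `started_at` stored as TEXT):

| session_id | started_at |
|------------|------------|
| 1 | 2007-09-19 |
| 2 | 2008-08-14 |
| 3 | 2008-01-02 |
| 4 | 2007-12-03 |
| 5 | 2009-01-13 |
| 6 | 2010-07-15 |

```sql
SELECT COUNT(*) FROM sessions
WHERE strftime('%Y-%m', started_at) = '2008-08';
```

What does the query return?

Rows with year-month 2008-08: 2008-08-14 → 1.

1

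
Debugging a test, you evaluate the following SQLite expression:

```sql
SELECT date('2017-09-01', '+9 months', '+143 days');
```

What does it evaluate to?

Adding +9 months to 2017-09-01 gives 2018-06-01.
Applying '+143 days' to 2018-06-01: counting 143 days forward gives 2018-10-22.

2018-10-22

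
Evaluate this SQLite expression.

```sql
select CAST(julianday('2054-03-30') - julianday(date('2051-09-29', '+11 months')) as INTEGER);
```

Adding +11 months to 2051-09-29 gives 2052-08-29.
2 days remain in August 2052 after the 29th (31 − 29).
Full months from September 2052 through February 2054 contribute their day counts.
Then 30 days into March 2054.
Total: 2 + 30 + 31 + 30 + 31 + 31 + 28 + 31 + 30 + 31 + 30 + 31 + 31 + 30 + 31 + 30 + 31 + 31 + 28 + 30 = 578.

578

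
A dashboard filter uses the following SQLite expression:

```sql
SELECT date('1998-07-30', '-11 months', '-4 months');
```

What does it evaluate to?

Adding -11 months to 1998-07-30 gives 1997-08-30.
Adding -4 months to 1997-08-30 gives 1997-04-30.

1997-04-30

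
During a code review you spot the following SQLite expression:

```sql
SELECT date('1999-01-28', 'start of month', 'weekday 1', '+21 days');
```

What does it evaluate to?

1999-01-25

`start of month` rewinds 1999-01-28 to 1999-01-01.
`weekday 1` advances to the next Monday; 1999-01-01 is a Friday, so it moves forward to 1999-01-04.
Advancing 21 more days within January lands on 1999-01-25.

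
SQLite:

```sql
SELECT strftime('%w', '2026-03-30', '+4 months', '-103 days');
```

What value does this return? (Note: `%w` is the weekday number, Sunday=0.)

6

First apply '+4 months', '-103 days': 2026-03-30 → 2026-04-18.
2026-04-18 is a Saturday; with Sunday=0 that is 6.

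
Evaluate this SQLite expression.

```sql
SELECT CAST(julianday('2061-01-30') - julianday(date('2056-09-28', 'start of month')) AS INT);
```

1612

`start of month` rewinds 2056-09-28 to 2056-09-01.
29 days remain in September 2056 after the 1st (30 − 1).
Full months from October 2056 through December 2060 contribute their day counts.
Then 30 days into January 2061.
Total: 29 + 31 + 30 + 31 + 31 + 28 + 31 + 30 + 31 + 30 + 31 + 31 + 30 + 31 + 30 + 31 + 31 + 28 + 31 + 30 + 31 + 30 + 31 + 31 + 30 + 31 + 30 + 31 + 31 + 28 + 31 + 30 + 31 + 30 + 31 + 31 + 30 + 31 + 30 + 31 + 31 + 29 + 31 + 30 + 31 + 30 + 31 + 31 + 30 + 31 + 30 + 31 + 30 = 1612.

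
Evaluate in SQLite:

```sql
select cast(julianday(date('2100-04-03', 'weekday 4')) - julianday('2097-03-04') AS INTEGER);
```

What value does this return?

1130

`weekday 4` advances to the next Thursday; 2100-04-03 is a Saturday, so it moves forward to 2100-04-08.
27 days remain in March 2097 after the 4th (31 − 4).
Full months from April 2097 through March 2100 contribute their day counts.
Then 8 days into April 2100.
Total: 27 + 30 + 31 + 30 + 31 + 31 + 30 + 31 + 30 + 31 + 31 + 28 + 31 + 30 + 31 + 30 + 31 + 31 + 30 + 31 + 30 + 31 + 31 + 28 + 31 + 30 + 31 + 30 + 31 + 31 + 30 + 31 + 30 + 31 + 31 + 28 + 31 + 8 = 1130.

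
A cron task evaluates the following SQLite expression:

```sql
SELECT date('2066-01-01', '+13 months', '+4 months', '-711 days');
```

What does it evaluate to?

2065-06-20

Adding +13 months to 2066-01-01 gives 2067-02-01.
Adding +4 months to 2067-02-01 gives 2067-06-01.
Applying '-711 days' to 2067-06-01: counting 711 days back gives 2065-06-20.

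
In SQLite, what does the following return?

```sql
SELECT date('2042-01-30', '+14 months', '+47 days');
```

2043-05-16

Adding +14 months to 2042-01-30 gives 2043-03-30.
Applying '+47 days' to 2043-03-30: counting 47 days forward gives 2043-05-16.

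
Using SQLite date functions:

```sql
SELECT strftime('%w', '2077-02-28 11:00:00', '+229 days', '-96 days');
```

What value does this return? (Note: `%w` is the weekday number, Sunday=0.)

First apply '+229 days', '-96 days': 2077-02-28 11:00:00 → 2077-07-11 11:00:00.
2077-07-11 is a Sunday; with Sunday=0 that is 0.

0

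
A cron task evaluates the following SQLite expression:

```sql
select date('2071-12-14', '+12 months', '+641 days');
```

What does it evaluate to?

Adding +12 months to 2071-12-14 gives 2072-12-14.
Applying '+641 days' to 2072-12-14: counting 641 days forward gives 2074-09-16.

2074-09-16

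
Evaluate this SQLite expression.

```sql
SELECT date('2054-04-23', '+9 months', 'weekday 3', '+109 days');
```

2055-05-16

Adding +9 months to 2054-04-23 gives 2055-01-23.
`weekday 3` advances to the next Wednesday; 2055-01-23 is a Saturday, so it moves forward to 2055-01-27.
Applying '+109 days' to 2055-01-27: counting 109 days forward gives 2055-05-16.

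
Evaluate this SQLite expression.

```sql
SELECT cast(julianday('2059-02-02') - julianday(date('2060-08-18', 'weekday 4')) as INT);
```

`weekday 4` advances to the next Thursday; 2060-08-18 is a Wednesday, so it moves forward to 2060-08-19.
26 days remain in February 2059 after the 2nd (28 − 2).
Full months from March 2059 through July 2060 contribute their day counts.
Then 19 days into August 2060.
Total: 26 + 31 + 30 + 31 + 30 + 31 + 31 + 30 + 31 + 30 + 31 + 31 + 29 + 31 + 30 + 31 + 30 + 31 + 19 = 564.
The subtraction is earlier − later, so the result is −564 → -564.

-564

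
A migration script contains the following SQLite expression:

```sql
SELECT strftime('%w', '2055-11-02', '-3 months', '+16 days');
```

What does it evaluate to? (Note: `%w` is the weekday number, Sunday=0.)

3

First apply '-3 months', '+16 days': 2055-11-02 → 2055-08-18.
2055-08-18 is a Wednesday; with Sunday=0 that is 3.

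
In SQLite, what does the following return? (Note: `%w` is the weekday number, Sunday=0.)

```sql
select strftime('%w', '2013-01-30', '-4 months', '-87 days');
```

4

First apply '-4 months', '-87 days': 2013-01-30 → 2012-07-05.
2012-07-05 is a Thursday; with Sunday=0 that is 4.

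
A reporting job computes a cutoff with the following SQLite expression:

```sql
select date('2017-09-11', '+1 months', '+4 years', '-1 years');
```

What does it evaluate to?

2020-10-11

Adding +1 month to 2017-09-11 gives 2017-10-11.
Adding +4 years to 2017-10-11 gives 2021-10-11.
Adding -1 year to 2021-10-11 gives 2020-10-11.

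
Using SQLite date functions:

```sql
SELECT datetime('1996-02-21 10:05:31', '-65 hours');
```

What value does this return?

1996-02-18 17:05:31

-65 hours from 1996-02-21 10:05:31 is 1996-02-18 17:05:31 (crosses midnight).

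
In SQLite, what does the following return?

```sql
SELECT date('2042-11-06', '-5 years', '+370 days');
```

Adding -5 years to 2042-11-06 gives 2037-11-06.
Applying '+370 days' to 2037-11-06: counting 370 days forward gives 2038-11-11.

2038-11-11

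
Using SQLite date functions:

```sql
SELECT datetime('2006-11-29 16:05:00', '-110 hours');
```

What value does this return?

2006-11-25 02:05:00

-110 hours from 2006-11-29 16:05:00 is 2006-11-25 02:05:00 (crosses midnight).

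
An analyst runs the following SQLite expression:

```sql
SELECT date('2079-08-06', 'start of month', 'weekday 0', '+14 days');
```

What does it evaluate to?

2079-08-20

`start of month` rewinds 2079-08-06 to 2079-08-01.
`weekday 0` advances to the next Sunday; 2079-08-01 is a Tuesday, so it moves forward to 2079-08-06.
Advancing 14 more days within August lands on 2079-08-20.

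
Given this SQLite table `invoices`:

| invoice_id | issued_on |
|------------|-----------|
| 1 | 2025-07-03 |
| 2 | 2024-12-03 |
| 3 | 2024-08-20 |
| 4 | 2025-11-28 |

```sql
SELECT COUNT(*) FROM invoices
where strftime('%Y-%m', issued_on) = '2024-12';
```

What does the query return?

Rows with year-month 2024-12: 2024-12-03 → 1.

1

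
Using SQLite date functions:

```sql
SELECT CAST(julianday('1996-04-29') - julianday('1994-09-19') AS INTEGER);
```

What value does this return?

588

11 days remain in September 1994 after the 19th (30 − 19).
Full months from October 1994 through March 1996 contribute their day counts.
Then 29 days into April 1996.
Total: 11 + 31 + 30 + 31 + 31 + 28 + 31 + 30 + 31 + 30 + 31 + 31 + 30 + 31 + 30 + 31 + 31 + 29 + 31 + 29 = 588.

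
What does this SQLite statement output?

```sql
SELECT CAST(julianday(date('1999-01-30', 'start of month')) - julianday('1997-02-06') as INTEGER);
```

`start of month` rewinds 1999-01-30 to 1999-01-01.
22 days remain in February 1997 after the 6th (28 − 6).
Full months from March 1997 through December 1998 contribute their day counts.
Then 1 day into January 1999.
Total: 22 + 31 + 30 + 31 + 30 + 31 + 31 + 30 + 31 + 30 + 31 + 31 + 28 + 31 + 30 + 31 + 30 + 31 + 31 + 30 + 31 + 30 + 31 + 1 = 694.

694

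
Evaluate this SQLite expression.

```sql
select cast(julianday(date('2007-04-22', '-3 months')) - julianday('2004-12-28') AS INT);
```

Adding -3 months to 2007-04-22 gives 2007-01-22.
3 days remain in December 2004 after the 28th (31 − 28).
Full months from January 2005 through December 2006 contribute their day counts.
Then 22 days into January 2007.
Total: 3 + 31 + 28 + 31 + 30 + 31 + 30 + 31 + 31 + 30 + 31 + 30 + 31 + 31 + 28 + 31 + 30 + 31 + 30 + 31 + 31 + 30 + 31 + 30 + 31 + 22 = 755.

755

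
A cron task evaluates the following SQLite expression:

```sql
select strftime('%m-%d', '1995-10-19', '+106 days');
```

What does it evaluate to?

02-02

First apply '+106 days': 1995-10-19 → 1996-02-02.
`%m-%d` extracts the month-day: 02-02.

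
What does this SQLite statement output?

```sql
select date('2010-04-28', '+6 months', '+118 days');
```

Adding +6 months to 2010-04-28 gives 2010-10-28.
Applying '+118 days' to 2010-10-28: counting 118 days forward gives 2011-02-23.

2011-02-23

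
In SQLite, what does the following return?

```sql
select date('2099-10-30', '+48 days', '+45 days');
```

2100-01-31

Applying '+48 days' to 2099-10-30: counting 48 days forward gives 2099-12-17.
Applying '+45 days' to 2099-12-17: counting 45 days forward gives 2100-01-31.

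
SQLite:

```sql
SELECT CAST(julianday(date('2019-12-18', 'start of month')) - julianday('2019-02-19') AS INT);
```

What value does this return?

285

`start of month` rewinds 2019-12-18 to 2019-12-01.
9 days remain in February 2019 after the 19th (28 − 19).
Full months from March 2019 through November 2019 contribute their day counts.
Then 1 day into December 2019.
Total: 9 + 31 + 30 + 31 + 30 + 31 + 31 + 30 + 31 + 30 + 1 = 285.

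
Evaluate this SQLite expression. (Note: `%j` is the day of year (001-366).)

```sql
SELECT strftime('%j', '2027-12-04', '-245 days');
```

First apply '-245 days': 2027-12-04 → 2027-04-03.
Day-of-year for 2027-04-03: days since 2027-01-01 inclusive = 93, zero-padded to 093.

093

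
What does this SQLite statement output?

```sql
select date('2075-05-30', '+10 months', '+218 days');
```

Adding +10 months to 2075-05-30 gives 2076-03-30.
Applying '+218 days' to 2076-03-30: counting 218 days forward gives 2076-11-03.

2076-11-03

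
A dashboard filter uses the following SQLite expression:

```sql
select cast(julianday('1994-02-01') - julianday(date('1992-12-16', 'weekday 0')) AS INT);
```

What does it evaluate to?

`weekday 0` advances to the next Sunday; 1992-12-16 is a Wednesday, so it moves forward to 1992-12-20.
11 days remain in December 1992 after the 20th (31 − 20).
Full months from January 1993 through January 1994 contribute their day counts.
Then 1 day into February 1994.
Total: 11 + 31 + 28 + 31 + 30 + 31 + 30 + 31 + 31 + 30 + 31 + 30 + 31 + 31 + 1 = 408.

408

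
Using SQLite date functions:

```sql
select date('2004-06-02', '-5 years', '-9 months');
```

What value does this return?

Adding -5 years to 2004-06-02 gives 1999-06-02.
Adding -9 months to 1999-06-02 gives 1998-09-02.

1998-09-02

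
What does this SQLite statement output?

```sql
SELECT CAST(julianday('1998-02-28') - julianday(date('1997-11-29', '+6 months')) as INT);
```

Adding +6 months to 1997-11-29 gives 1998-05-29.
0 days remain in February 1998 after the 28th (28 − 28).
March 1998: 31 days.
April 1998: 30 days.
Then 29 days into May 1998.
Total: 0 + 31 + 30 + 29 = 90.
The subtraction is earlier − later, so the result is −90 → -90.

-90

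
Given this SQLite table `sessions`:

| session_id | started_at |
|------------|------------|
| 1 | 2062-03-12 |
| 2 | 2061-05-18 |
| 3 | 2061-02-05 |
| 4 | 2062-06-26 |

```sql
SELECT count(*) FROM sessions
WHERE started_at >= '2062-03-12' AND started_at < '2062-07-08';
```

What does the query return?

2

Rows in [2062-03-12, 2062-07-08): 2062-03-12, 2062-06-26 → 2 rows.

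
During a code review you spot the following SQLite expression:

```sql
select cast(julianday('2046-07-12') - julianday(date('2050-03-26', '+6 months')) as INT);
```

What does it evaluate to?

Adding +6 months to 2050-03-26 gives 2050-09-26.
19 days remain in July 2046 after the 12th (31 − 12).
Full months from August 2046 through August 2050 contribute their day counts.
Then 26 days into September 2050.
Total: 19 + 31 + 30 + 31 + 30 + 31 + 31 + 28 + 31 + 30 + 31 + 30 + 31 + 31 + 30 + 31 + 30 + 31 + 31 + 29 + 31 + 30 + 31 + 30 + 31 + 31 + 30 + 31 + 30 + 31 + 31 + 28 + 31 + 30 + 31 + 30 + 31 + 31 + 30 + 31 + 30 + 31 + 31 + 28 + 31 + 30 + 31 + 30 + 31 + 31 + 26 = 1537.
The subtraction is earlier − later, so the result is −1537 → -1537.

-1537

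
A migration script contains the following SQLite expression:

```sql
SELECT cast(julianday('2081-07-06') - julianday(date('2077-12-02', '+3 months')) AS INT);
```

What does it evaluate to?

Adding +3 months to 2077-12-02 gives 2078-03-02.
29 days remain in March 2078 after the 2nd (31 − 2).
Full months from April 2078 through June 2081 contribute their day counts.
Then 6 days into July 2081.
Total: 29 + 30 + 31 + 30 + 31 + 31 + 30 + 31 + 30 + 31 + 31 + 28 + 31 + 30 + 31 + 30 + 31 + 31 + 30 + 31 + 30 + 31 + 31 + 29 + 31 + 30 + 31 + 30 + 31 + 31 + 30 + 31 + 30 + 31 + 31 + 28 + 31 + 30 + 31 + 30 + 6 = 1222.

1222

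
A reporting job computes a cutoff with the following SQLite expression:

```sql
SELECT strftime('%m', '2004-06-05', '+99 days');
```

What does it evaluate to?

First apply '+99 days': 2004-06-05 → 2004-09-12.
`%m` extracts the 2-digit month (01-12): 09.

09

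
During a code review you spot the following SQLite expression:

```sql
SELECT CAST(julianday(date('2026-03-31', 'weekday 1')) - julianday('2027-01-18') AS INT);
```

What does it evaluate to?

-287

`weekday 1` advances to the next Monday; 2026-03-31 is a Tuesday, so it moves forward to 2026-04-06.
24 days remain in April 2026 after the 6th (30 − 6).
Full months from May 2026 through December 2026 contribute their day counts.
Then 18 days into January 2027.
Total: 24 + 31 + 30 + 31 + 31 + 30 + 31 + 30 + 31 + 18 = 287.
The subtraction is earlier − later, so the result is −287 → -287.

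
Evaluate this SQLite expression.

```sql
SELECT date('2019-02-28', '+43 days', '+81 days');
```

Applying '+43 days' to 2019-02-28: counting 43 days forward gives 2019-04-12.
Applying '+81 days' to 2019-04-12: counting 81 days forward gives 2019-07-02.

2019-07-02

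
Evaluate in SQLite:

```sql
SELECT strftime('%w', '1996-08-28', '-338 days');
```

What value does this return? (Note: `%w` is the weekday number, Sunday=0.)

First apply '-338 days': 1996-08-28 → 1995-09-25.
1995-09-25 is a Monday; with Sunday=0 that is 1.

1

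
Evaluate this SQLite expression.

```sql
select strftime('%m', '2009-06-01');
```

`%m` extracts the 2-digit month (01-12): 06.

06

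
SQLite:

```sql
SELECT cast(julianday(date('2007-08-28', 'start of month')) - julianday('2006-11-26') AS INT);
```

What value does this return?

248

`start of month` rewinds 2007-08-28 to 2007-08-01.
4 days remain in November 2006 after the 26th (30 − 26).
Full months from December 2006 through July 2007 contribute their day counts.
Then 1 day into August 2007.
Total: 4 + 31 + 31 + 28 + 31 + 30 + 31 + 30 + 31 + 1 = 248.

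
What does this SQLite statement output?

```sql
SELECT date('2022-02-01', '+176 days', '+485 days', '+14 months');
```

Applying '+176 days' to 2022-02-01: counting 176 days forward gives 2022-07-27.
Applying '+485 days' to 2022-07-27: counting 485 days forward gives 2023-11-24.
Adding +14 months to 2023-11-24 gives 2025-01-24.

2025-01-24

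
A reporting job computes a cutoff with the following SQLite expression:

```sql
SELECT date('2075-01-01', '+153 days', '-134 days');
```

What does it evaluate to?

Applying '+153 days' to 2075-01-01: counting 153 days forward gives 2075-06-03.
Applying '-134 days' to 2075-06-03: counting 134 days back gives 2075-01-20.

2075-01-20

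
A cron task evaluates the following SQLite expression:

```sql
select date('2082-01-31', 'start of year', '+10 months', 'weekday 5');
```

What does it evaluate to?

2082-11-06

`start of year` rewinds 2082-01-31 to 2082-01-01.
Adding +10 months to 2082-01-01 gives 2082-11-01.
`weekday 5` advances to the next Friday; 2082-11-01 is a Sunday, so it moves forward to 2082-11-06.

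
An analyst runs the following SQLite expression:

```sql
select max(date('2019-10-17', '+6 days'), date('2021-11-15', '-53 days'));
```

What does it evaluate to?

2021-09-23

date('2019-10-17', '+6 days') → 2019-10-23.
date('2021-11-15', '-53 days') → 2021-09-23.
Later of the two is 2021-09-23.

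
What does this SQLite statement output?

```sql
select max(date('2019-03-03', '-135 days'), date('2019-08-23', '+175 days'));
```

2020-02-14

date('2019-03-03', '-135 days') → 2018-10-19.
date('2019-08-23', '+175 days') → 2020-02-14.
Later of the two is 2020-02-14.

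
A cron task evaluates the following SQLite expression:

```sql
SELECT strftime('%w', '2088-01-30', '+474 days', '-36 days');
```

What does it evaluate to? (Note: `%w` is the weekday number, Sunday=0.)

2

First apply '+474 days', '-36 days': 2088-01-30 → 2089-04-12.
2089-04-12 is a Tuesday; with Sunday=0 that is 2.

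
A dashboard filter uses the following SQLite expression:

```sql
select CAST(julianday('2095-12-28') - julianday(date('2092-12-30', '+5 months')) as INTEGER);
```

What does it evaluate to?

942

Adding +5 months to 2092-12-30 gives 2093-05-30.
1 day remains in May 2093 after the 30th (31 − 30).
Full months from June 2093 through November 2095 contribute their day counts.
Then 28 days into December 2095.
Total: 1 + 30 + 31 + 31 + 30 + 31 + 30 + 31 + 31 + 28 + 31 + 30 + 31 + 30 + 31 + 31 + 30 + 31 + 30 + 31 + 31 + 28 + 31 + 30 + 31 + 30 + 31 + 31 + 30 + 31 + 30 + 28 = 942.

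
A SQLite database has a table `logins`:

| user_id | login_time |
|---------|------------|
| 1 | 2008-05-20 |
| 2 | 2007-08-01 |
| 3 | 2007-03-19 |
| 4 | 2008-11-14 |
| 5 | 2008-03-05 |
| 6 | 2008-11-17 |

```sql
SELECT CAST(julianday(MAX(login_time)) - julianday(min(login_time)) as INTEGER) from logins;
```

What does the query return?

MIN = 2007-03-19, MAX = 2008-11-17.
12 days remain in March 2007 after the 19th (31 − 19).
Full months from April 2007 through October 2008 contribute their day counts.
Then 17 days into November 2008.
Total: 12 + 30 + 31 + 30 + 31 + 31 + 30 + 31 + 30 + 31 + 31 + 29 + 31 + 30 + 31 + 30 + 31 + 31 + 30 + 31 + 17 = 609.

609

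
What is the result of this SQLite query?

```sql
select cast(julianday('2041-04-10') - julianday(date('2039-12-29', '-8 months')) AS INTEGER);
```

712

Adding -8 months to 2039-12-29 gives 2039-04-29.
1 day remains in April 2039 after the 29th (30 − 29).
Full months from May 2039 through March 2041 contribute their day counts.
Then 10 days into April 2041.
Total: 1 + 31 + 30 + 31 + 31 + 30 + 31 + 30 + 31 + 31 + 29 + 31 + 30 + 31 + 30 + 31 + 31 + 30 + 31 + 30 + 31 + 31 + 28 + 31 + 10 = 712.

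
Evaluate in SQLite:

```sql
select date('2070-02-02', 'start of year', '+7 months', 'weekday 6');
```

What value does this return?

`start of year` rewinds 2070-02-02 to 2070-01-01.
Adding +7 months to 2070-01-01 gives 2070-08-01.
`weekday 6` advances to the next Saturday; 2070-08-01 is a Friday, so it moves forward to 2070-08-02.

2070-08-02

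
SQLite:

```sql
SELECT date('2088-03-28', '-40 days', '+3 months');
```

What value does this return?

2088-05-17

Going back 28 days from 2088-03-28 reaches 2088-02-29 (last day of February, 29 days).
Going back 12 days within February lands on 2088-02-17.
Adding +3 months to 2088-02-17 gives 2088-05-17.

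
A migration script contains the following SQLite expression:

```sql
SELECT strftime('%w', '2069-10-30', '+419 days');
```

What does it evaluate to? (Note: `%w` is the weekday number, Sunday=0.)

First apply '+419 days': 2069-10-30 → 2070-12-23.
2070-12-23 is a Tuesday; with Sunday=0 that is 2.

2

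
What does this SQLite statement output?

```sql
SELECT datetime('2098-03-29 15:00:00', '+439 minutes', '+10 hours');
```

2098-03-30 08:19:00

439 minutes = 7h 19m; +439 minutes from 2098-03-29 15:00:00 is 2098-03-29 22:19:00.
+10 hours from 2098-03-29 22:19:00 is 2098-03-30 08:19:00 (crosses midnight).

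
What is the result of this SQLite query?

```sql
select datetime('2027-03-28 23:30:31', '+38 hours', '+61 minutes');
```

+38 hours from 2027-03-28 23:30:31 is 2027-03-30 13:30:31 (crosses midnight).
61 minutes = 1h 1m; +61 minutes from 2027-03-30 13:30:31 is 2027-03-30 14:31:31.

2027-03-30 14:31:31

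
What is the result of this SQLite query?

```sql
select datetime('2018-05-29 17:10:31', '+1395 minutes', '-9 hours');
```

1395 minutes = 23h 15m; +1395 minutes from 2018-05-29 17:10:31 is 2018-05-30 16:25:31 (crosses midnight).
-9 hours from 2018-05-30 16:25:31 is 2018-05-30 07:25:31.

2018-05-30 07:25:31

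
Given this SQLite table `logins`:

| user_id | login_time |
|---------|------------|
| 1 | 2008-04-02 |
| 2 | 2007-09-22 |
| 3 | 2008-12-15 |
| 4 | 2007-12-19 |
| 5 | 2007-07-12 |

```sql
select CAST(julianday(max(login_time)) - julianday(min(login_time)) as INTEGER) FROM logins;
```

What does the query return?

MIN = 2007-07-12, MAX = 2008-12-15.
19 days remain in July 2007 after the 12th (31 − 12).
Full months from August 2007 through November 2008 contribute their day counts.
Then 15 days into December 2008.
Total: 19 + 31 + 30 + 31 + 30 + 31 + 31 + 29 + 31 + 30 + 31 + 30 + 31 + 31 + 30 + 31 + 30 + 15 = 522.

522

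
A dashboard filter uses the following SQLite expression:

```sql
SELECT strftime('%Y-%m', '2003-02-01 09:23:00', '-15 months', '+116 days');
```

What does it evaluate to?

2002-02

First apply '-15 months', '+116 days': 2003-02-01 09:23:00 → 2002-02-25 09:23:00.
`%Y-%m` extracts the year-month: 2002-02.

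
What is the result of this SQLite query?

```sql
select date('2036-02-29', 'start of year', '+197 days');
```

`start of year` rewinds 2036-02-29 to 2036-01-01.
Applying '+197 days' to 2036-01-01: counting 197 days forward gives 2036-07-16.

2036-07-16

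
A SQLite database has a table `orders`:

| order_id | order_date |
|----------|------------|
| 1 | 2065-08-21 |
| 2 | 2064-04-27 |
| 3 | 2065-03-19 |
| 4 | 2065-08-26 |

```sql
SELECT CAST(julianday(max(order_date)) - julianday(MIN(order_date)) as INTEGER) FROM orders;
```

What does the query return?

MIN = 2064-04-27, MAX = 2065-08-26.
3 days remain in April 2064 after the 27th (30 − 27).
Full months from May 2064 through July 2065 contribute their day counts.
Then 26 days into August 2065.
Total: 3 + 31 + 30 + 31 + 31 + 30 + 31 + 30 + 31 + 31 + 28 + 31 + 30 + 31 + 30 + 31 + 26 = 486.

486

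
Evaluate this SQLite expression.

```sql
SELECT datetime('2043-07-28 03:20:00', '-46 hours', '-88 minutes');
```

2043-07-26 03:52:00

-46 hours from 2043-07-28 03:20:00 is 2043-07-26 05:20:00 (crosses midnight).
88 minutes = 1h 28m; -88 minutes from 2043-07-26 05:20:00 is 2043-07-26 03:52:00.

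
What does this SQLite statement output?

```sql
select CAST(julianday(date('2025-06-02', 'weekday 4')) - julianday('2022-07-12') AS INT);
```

1059

`weekday 4` advances to the next Thursday; 2025-06-02 is a Monday, so it moves forward to 2025-06-05.
19 days remain in July 2022 after the 12th (31 − 12).
Full months from August 2022 through May 2025 contribute their day counts.
Then 5 days into June 2025.
Total: 19 + 31 + 30 + 31 + 30 + 31 + 31 + 28 + 31 + 30 + 31 + 30 + 31 + 31 + 30 + 31 + 30 + 31 + 31 + 29 + 31 + 30 + 31 + 30 + 31 + 31 + 30 + 31 + 30 + 31 + 31 + 28 + 31 + 30 + 31 + 5 = 1059.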